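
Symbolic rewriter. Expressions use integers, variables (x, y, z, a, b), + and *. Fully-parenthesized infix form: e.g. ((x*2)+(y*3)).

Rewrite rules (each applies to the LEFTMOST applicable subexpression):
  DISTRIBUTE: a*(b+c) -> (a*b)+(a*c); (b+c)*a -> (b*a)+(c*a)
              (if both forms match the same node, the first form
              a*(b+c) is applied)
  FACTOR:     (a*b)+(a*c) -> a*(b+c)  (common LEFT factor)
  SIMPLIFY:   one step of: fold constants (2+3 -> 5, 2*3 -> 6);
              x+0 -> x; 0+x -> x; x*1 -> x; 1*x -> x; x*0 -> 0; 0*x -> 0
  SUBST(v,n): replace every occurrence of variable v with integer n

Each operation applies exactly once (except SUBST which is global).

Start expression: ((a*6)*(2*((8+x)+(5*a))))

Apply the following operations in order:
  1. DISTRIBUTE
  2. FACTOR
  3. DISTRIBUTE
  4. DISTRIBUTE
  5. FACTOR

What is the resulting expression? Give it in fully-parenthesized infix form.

Answer: ((a*6)*((2*(8+x))+(2*(5*a))))

Derivation:
Start: ((a*6)*(2*((8+x)+(5*a))))
Apply DISTRIBUTE at R (target: (2*((8+x)+(5*a)))): ((a*6)*(2*((8+x)+(5*a)))) -> ((a*6)*((2*(8+x))+(2*(5*a))))
Apply FACTOR at R (target: ((2*(8+x))+(2*(5*a)))): ((a*6)*((2*(8+x))+(2*(5*a)))) -> ((a*6)*(2*((8+x)+(5*a))))
Apply DISTRIBUTE at R (target: (2*((8+x)+(5*a)))): ((a*6)*(2*((8+x)+(5*a)))) -> ((a*6)*((2*(8+x))+(2*(5*a))))
Apply DISTRIBUTE at root (target: ((a*6)*((2*(8+x))+(2*(5*a))))): ((a*6)*((2*(8+x))+(2*(5*a)))) -> (((a*6)*(2*(8+x)))+((a*6)*(2*(5*a))))
Apply FACTOR at root (target: (((a*6)*(2*(8+x)))+((a*6)*(2*(5*a))))): (((a*6)*(2*(8+x)))+((a*6)*(2*(5*a)))) -> ((a*6)*((2*(8+x))+(2*(5*a))))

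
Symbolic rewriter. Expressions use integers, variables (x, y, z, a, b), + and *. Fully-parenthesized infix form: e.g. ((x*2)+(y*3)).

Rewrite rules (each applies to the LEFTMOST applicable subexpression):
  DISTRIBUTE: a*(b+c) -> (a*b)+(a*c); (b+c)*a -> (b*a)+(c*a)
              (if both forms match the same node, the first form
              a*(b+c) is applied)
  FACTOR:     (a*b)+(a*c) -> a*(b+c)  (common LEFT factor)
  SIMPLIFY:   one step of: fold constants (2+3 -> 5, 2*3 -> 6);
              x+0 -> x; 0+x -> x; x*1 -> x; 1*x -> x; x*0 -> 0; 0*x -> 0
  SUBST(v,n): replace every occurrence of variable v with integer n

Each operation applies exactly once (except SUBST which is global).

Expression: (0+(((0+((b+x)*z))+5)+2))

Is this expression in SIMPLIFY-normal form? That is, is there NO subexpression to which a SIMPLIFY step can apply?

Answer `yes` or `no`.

Expression: (0+(((0+((b+x)*z))+5)+2))
Scanning for simplifiable subexpressions (pre-order)...
  at root: (0+(((0+((b+x)*z))+5)+2)) (SIMPLIFIABLE)
  at R: (((0+((b+x)*z))+5)+2) (not simplifiable)
  at RL: ((0+((b+x)*z))+5) (not simplifiable)
  at RLL: (0+((b+x)*z)) (SIMPLIFIABLE)
  at RLLR: ((b+x)*z) (not simplifiable)
  at RLLRL: (b+x) (not simplifiable)
Found simplifiable subexpr at path root: (0+(((0+((b+x)*z))+5)+2))
One SIMPLIFY step would give: (((0+((b+x)*z))+5)+2)
-> NOT in normal form.

Answer: no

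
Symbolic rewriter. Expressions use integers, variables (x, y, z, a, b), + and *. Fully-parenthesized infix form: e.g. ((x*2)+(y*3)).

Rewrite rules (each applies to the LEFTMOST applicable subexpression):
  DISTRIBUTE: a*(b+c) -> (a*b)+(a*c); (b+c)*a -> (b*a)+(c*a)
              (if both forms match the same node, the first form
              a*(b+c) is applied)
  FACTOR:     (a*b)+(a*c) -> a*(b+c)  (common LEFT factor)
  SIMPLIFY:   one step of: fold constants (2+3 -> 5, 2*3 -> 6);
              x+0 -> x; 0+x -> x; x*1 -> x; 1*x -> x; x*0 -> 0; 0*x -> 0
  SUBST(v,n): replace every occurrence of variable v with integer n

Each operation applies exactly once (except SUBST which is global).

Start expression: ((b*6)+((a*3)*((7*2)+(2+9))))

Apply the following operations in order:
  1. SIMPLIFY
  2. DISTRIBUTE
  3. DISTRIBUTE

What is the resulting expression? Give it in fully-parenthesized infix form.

Answer: ((b*6)+(((a*3)*14)+(((a*3)*2)+((a*3)*9))))

Derivation:
Start: ((b*6)+((a*3)*((7*2)+(2+9))))
Apply SIMPLIFY at RRL (target: (7*2)): ((b*6)+((a*3)*((7*2)+(2+9)))) -> ((b*6)+((a*3)*(14+(2+9))))
Apply DISTRIBUTE at R (target: ((a*3)*(14+(2+9)))): ((b*6)+((a*3)*(14+(2+9)))) -> ((b*6)+(((a*3)*14)+((a*3)*(2+9))))
Apply DISTRIBUTE at RR (target: ((a*3)*(2+9))): ((b*6)+(((a*3)*14)+((a*3)*(2+9)))) -> ((b*6)+(((a*3)*14)+(((a*3)*2)+((a*3)*9))))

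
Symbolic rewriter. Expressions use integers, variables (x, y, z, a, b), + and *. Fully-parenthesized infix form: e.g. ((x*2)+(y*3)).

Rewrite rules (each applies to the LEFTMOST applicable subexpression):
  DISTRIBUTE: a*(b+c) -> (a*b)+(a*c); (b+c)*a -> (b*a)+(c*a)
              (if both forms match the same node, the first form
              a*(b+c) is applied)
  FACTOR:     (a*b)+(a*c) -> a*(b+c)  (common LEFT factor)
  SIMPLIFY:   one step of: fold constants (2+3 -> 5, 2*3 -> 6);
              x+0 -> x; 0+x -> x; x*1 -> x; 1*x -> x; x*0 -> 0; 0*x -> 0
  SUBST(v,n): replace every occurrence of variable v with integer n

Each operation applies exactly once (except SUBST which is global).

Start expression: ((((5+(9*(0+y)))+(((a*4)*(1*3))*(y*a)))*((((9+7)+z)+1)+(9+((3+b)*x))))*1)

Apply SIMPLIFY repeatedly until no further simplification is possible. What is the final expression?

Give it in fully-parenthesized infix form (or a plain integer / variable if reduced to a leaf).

Start: ((((5+(9*(0+y)))+(((a*4)*(1*3))*(y*a)))*((((9+7)+z)+1)+(9+((3+b)*x))))*1)
Step 1: at root: ((((5+(9*(0+y)))+(((a*4)*(1*3))*(y*a)))*((((9+7)+z)+1)+(9+((3+b)*x))))*1) -> (((5+(9*(0+y)))+(((a*4)*(1*3))*(y*a)))*((((9+7)+z)+1)+(9+((3+b)*x)))); overall: ((((5+(9*(0+y)))+(((a*4)*(1*3))*(y*a)))*((((9+7)+z)+1)+(9+((3+b)*x))))*1) -> (((5+(9*(0+y)))+(((a*4)*(1*3))*(y*a)))*((((9+7)+z)+1)+(9+((3+b)*x))))
Step 2: at LLRR: (0+y) -> y; overall: (((5+(9*(0+y)))+(((a*4)*(1*3))*(y*a)))*((((9+7)+z)+1)+(9+((3+b)*x)))) -> (((5+(9*y))+(((a*4)*(1*3))*(y*a)))*((((9+7)+z)+1)+(9+((3+b)*x))))
Step 3: at LRLR: (1*3) -> 3; overall: (((5+(9*y))+(((a*4)*(1*3))*(y*a)))*((((9+7)+z)+1)+(9+((3+b)*x)))) -> (((5+(9*y))+(((a*4)*3)*(y*a)))*((((9+7)+z)+1)+(9+((3+b)*x))))
Step 4: at RLLL: (9+7) -> 16; overall: (((5+(9*y))+(((a*4)*3)*(y*a)))*((((9+7)+z)+1)+(9+((3+b)*x)))) -> (((5+(9*y))+(((a*4)*3)*(y*a)))*(((16+z)+1)+(9+((3+b)*x))))
Fixed point: (((5+(9*y))+(((a*4)*3)*(y*a)))*(((16+z)+1)+(9+((3+b)*x))))

Answer: (((5+(9*y))+(((a*4)*3)*(y*a)))*(((16+z)+1)+(9+((3+b)*x))))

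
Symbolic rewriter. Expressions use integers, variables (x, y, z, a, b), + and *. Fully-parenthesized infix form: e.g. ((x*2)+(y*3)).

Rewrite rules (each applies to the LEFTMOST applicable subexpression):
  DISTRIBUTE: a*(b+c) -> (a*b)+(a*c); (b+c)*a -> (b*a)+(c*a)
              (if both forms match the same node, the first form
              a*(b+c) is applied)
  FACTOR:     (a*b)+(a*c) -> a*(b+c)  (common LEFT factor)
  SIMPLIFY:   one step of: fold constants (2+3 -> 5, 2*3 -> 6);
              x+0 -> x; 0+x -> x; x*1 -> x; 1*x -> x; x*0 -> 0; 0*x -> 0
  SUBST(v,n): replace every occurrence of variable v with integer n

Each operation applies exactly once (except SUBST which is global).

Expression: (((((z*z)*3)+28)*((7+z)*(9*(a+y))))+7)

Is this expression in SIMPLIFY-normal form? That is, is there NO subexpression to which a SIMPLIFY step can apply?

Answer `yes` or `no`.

Answer: yes

Derivation:
Expression: (((((z*z)*3)+28)*((7+z)*(9*(a+y))))+7)
Scanning for simplifiable subexpressions (pre-order)...
  at root: (((((z*z)*3)+28)*((7+z)*(9*(a+y))))+7) (not simplifiable)
  at L: ((((z*z)*3)+28)*((7+z)*(9*(a+y)))) (not simplifiable)
  at LL: (((z*z)*3)+28) (not simplifiable)
  at LLL: ((z*z)*3) (not simplifiable)
  at LLLL: (z*z) (not simplifiable)
  at LR: ((7+z)*(9*(a+y))) (not simplifiable)
  at LRL: (7+z) (not simplifiable)
  at LRR: (9*(a+y)) (not simplifiable)
  at LRRR: (a+y) (not simplifiable)
Result: no simplifiable subexpression found -> normal form.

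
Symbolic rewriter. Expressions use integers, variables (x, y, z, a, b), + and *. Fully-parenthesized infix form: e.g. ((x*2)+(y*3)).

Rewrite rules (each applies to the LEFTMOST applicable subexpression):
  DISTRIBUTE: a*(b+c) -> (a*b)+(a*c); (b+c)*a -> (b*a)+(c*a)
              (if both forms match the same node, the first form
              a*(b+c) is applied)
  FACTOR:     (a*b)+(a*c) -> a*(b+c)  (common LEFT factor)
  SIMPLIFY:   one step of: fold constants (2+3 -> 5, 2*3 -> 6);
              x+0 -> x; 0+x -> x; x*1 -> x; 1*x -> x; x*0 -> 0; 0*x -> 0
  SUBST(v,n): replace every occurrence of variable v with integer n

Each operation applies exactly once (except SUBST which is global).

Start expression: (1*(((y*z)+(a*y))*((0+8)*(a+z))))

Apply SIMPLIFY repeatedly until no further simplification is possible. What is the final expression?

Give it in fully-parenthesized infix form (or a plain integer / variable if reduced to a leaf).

Answer: (((y*z)+(a*y))*(8*(a+z)))

Derivation:
Start: (1*(((y*z)+(a*y))*((0+8)*(a+z))))
Step 1: at root: (1*(((y*z)+(a*y))*((0+8)*(a+z)))) -> (((y*z)+(a*y))*((0+8)*(a+z))); overall: (1*(((y*z)+(a*y))*((0+8)*(a+z)))) -> (((y*z)+(a*y))*((0+8)*(a+z)))
Step 2: at RL: (0+8) -> 8; overall: (((y*z)+(a*y))*((0+8)*(a+z))) -> (((y*z)+(a*y))*(8*(a+z)))
Fixed point: (((y*z)+(a*y))*(8*(a+z)))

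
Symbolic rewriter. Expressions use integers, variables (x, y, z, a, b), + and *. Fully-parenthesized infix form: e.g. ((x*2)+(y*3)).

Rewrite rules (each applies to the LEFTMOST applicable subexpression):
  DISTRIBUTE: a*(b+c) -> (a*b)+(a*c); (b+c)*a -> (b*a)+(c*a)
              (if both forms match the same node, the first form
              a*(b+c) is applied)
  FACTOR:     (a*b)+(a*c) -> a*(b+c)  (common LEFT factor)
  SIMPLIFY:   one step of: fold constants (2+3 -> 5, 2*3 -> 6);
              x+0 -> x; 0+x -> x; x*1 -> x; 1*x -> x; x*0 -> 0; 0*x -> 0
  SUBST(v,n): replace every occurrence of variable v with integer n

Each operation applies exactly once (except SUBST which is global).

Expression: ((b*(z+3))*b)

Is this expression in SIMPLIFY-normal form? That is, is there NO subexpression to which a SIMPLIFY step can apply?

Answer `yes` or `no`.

Answer: yes

Derivation:
Expression: ((b*(z+3))*b)
Scanning for simplifiable subexpressions (pre-order)...
  at root: ((b*(z+3))*b) (not simplifiable)
  at L: (b*(z+3)) (not simplifiable)
  at LR: (z+3) (not simplifiable)
Result: no simplifiable subexpression found -> normal form.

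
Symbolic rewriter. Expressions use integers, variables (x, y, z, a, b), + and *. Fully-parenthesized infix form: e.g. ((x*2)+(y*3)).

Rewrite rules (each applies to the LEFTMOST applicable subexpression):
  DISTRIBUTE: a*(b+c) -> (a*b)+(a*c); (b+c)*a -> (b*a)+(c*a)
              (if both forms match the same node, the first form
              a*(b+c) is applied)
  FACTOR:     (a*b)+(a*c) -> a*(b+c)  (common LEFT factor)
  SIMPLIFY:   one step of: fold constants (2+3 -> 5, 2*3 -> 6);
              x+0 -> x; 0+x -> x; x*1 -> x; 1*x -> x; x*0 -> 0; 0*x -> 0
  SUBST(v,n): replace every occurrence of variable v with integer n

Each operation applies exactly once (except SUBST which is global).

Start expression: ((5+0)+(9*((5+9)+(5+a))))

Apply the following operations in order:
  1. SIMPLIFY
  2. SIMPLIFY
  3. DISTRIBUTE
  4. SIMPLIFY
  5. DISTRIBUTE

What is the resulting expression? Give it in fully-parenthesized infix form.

Start: ((5+0)+(9*((5+9)+(5+a))))
Apply SIMPLIFY at L (target: (5+0)): ((5+0)+(9*((5+9)+(5+a)))) -> (5+(9*((5+9)+(5+a))))
Apply SIMPLIFY at RRL (target: (5+9)): (5+(9*((5+9)+(5+a)))) -> (5+(9*(14+(5+a))))
Apply DISTRIBUTE at R (target: (9*(14+(5+a)))): (5+(9*(14+(5+a)))) -> (5+((9*14)+(9*(5+a))))
Apply SIMPLIFY at RL (target: (9*14)): (5+((9*14)+(9*(5+a)))) -> (5+(126+(9*(5+a))))
Apply DISTRIBUTE at RR (target: (9*(5+a))): (5+(126+(9*(5+a)))) -> (5+(126+((9*5)+(9*a))))

Answer: (5+(126+((9*5)+(9*a))))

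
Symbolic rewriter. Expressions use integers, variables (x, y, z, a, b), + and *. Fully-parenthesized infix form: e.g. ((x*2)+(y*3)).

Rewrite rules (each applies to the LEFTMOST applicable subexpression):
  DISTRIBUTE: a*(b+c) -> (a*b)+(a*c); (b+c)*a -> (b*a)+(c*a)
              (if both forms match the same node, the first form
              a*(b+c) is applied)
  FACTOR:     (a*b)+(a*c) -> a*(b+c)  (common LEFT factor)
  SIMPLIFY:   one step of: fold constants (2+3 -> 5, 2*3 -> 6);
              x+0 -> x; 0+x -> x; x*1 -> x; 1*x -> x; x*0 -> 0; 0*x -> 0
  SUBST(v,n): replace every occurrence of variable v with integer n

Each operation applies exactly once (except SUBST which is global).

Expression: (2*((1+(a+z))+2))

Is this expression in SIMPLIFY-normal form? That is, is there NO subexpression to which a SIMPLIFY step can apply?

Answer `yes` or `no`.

Answer: yes

Derivation:
Expression: (2*((1+(a+z))+2))
Scanning for simplifiable subexpressions (pre-order)...
  at root: (2*((1+(a+z))+2)) (not simplifiable)
  at R: ((1+(a+z))+2) (not simplifiable)
  at RL: (1+(a+z)) (not simplifiable)
  at RLR: (a+z) (not simplifiable)
Result: no simplifiable subexpression found -> normal form.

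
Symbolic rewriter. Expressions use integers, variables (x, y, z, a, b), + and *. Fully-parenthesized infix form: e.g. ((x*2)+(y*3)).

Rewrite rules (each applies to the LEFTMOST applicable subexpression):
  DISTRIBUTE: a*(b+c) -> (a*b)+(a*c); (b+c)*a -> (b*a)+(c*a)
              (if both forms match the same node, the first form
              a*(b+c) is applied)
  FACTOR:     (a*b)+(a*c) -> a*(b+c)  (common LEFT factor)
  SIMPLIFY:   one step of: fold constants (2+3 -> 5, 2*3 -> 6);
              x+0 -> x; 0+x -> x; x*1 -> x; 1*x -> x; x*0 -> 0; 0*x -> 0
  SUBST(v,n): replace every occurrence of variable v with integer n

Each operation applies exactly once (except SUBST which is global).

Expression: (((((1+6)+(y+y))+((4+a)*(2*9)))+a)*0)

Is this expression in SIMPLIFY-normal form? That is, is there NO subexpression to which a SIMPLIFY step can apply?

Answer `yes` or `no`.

Answer: no

Derivation:
Expression: (((((1+6)+(y+y))+((4+a)*(2*9)))+a)*0)
Scanning for simplifiable subexpressions (pre-order)...
  at root: (((((1+6)+(y+y))+((4+a)*(2*9)))+a)*0) (SIMPLIFIABLE)
  at L: ((((1+6)+(y+y))+((4+a)*(2*9)))+a) (not simplifiable)
  at LL: (((1+6)+(y+y))+((4+a)*(2*9))) (not simplifiable)
  at LLL: ((1+6)+(y+y)) (not simplifiable)
  at LLLL: (1+6) (SIMPLIFIABLE)
  at LLLR: (y+y) (not simplifiable)
  at LLR: ((4+a)*(2*9)) (not simplifiable)
  at LLRL: (4+a) (not simplifiable)
  at LLRR: (2*9) (SIMPLIFIABLE)
Found simplifiable subexpr at path root: (((((1+6)+(y+y))+((4+a)*(2*9)))+a)*0)
One SIMPLIFY step would give: 0
-> NOT in normal form.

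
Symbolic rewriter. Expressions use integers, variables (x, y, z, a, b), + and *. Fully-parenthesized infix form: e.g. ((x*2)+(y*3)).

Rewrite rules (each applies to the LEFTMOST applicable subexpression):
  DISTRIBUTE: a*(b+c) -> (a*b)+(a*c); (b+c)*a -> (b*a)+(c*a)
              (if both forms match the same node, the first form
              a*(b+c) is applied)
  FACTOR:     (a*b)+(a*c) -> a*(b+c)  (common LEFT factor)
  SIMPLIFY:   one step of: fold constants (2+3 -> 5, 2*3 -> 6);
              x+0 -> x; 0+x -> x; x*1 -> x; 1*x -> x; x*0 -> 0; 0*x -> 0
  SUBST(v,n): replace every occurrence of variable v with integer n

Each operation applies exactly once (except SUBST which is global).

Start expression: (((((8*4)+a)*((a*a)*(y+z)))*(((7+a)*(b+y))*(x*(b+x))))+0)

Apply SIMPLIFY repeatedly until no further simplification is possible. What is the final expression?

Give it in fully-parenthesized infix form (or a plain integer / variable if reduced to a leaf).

Answer: (((32+a)*((a*a)*(y+z)))*(((7+a)*(b+y))*(x*(b+x))))

Derivation:
Start: (((((8*4)+a)*((a*a)*(y+z)))*(((7+a)*(b+y))*(x*(b+x))))+0)
Step 1: at root: (((((8*4)+a)*((a*a)*(y+z)))*(((7+a)*(b+y))*(x*(b+x))))+0) -> ((((8*4)+a)*((a*a)*(y+z)))*(((7+a)*(b+y))*(x*(b+x)))); overall: (((((8*4)+a)*((a*a)*(y+z)))*(((7+a)*(b+y))*(x*(b+x))))+0) -> ((((8*4)+a)*((a*a)*(y+z)))*(((7+a)*(b+y))*(x*(b+x))))
Step 2: at LLL: (8*4) -> 32; overall: ((((8*4)+a)*((a*a)*(y+z)))*(((7+a)*(b+y))*(x*(b+x)))) -> (((32+a)*((a*a)*(y+z)))*(((7+a)*(b+y))*(x*(b+x))))
Fixed point: (((32+a)*((a*a)*(y+z)))*(((7+a)*(b+y))*(x*(b+x))))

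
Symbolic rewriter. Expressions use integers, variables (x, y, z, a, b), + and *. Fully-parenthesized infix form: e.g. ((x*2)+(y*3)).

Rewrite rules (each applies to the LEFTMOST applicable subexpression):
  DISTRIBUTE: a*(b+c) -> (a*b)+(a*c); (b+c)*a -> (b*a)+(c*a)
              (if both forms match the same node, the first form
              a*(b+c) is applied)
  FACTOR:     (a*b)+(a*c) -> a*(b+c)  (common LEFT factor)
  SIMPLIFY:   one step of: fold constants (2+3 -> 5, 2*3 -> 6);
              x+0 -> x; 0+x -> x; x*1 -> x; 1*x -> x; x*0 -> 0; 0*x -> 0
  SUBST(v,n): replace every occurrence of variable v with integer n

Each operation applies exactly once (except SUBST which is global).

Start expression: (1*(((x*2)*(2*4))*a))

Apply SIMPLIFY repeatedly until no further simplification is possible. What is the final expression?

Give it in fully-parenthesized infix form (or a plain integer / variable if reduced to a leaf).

Start: (1*(((x*2)*(2*4))*a))
Step 1: at root: (1*(((x*2)*(2*4))*a)) -> (((x*2)*(2*4))*a); overall: (1*(((x*2)*(2*4))*a)) -> (((x*2)*(2*4))*a)
Step 2: at LR: (2*4) -> 8; overall: (((x*2)*(2*4))*a) -> (((x*2)*8)*a)
Fixed point: (((x*2)*8)*a)

Answer: (((x*2)*8)*a)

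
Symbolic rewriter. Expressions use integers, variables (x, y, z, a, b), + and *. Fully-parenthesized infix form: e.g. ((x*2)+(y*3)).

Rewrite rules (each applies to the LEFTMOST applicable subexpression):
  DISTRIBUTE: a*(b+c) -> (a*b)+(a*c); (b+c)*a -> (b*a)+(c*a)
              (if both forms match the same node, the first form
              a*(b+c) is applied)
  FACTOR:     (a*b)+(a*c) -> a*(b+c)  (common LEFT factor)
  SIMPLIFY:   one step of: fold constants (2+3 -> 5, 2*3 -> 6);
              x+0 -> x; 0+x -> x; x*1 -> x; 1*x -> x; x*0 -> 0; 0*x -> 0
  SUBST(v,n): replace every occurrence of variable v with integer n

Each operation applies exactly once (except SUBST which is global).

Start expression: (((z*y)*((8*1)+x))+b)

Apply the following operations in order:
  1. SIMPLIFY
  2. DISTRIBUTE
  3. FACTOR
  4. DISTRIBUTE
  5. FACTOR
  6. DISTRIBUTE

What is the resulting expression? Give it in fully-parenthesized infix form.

Answer: ((((z*y)*8)+((z*y)*x))+b)

Derivation:
Start: (((z*y)*((8*1)+x))+b)
Apply SIMPLIFY at LRL (target: (8*1)): (((z*y)*((8*1)+x))+b) -> (((z*y)*(8+x))+b)
Apply DISTRIBUTE at L (target: ((z*y)*(8+x))): (((z*y)*(8+x))+b) -> ((((z*y)*8)+((z*y)*x))+b)
Apply FACTOR at L (target: (((z*y)*8)+((z*y)*x))): ((((z*y)*8)+((z*y)*x))+b) -> (((z*y)*(8+x))+b)
Apply DISTRIBUTE at L (target: ((z*y)*(8+x))): (((z*y)*(8+x))+b) -> ((((z*y)*8)+((z*y)*x))+b)
Apply FACTOR at L (target: (((z*y)*8)+((z*y)*x))): ((((z*y)*8)+((z*y)*x))+b) -> (((z*y)*(8+x))+b)
Apply DISTRIBUTE at L (target: ((z*y)*(8+x))): (((z*y)*(8+x))+b) -> ((((z*y)*8)+((z*y)*x))+b)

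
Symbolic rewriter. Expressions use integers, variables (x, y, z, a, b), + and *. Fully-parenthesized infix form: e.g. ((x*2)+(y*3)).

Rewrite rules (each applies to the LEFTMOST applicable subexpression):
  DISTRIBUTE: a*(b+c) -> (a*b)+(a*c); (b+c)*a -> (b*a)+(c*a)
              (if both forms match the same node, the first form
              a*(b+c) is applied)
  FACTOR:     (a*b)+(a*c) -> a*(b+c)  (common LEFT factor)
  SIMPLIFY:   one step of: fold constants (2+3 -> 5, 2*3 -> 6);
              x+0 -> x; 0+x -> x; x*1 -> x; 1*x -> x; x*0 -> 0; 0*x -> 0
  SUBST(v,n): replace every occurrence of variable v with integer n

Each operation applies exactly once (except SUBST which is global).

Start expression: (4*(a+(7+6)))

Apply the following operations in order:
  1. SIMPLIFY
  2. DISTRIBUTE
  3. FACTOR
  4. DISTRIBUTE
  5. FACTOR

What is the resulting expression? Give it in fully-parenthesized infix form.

Answer: (4*(a+13))

Derivation:
Start: (4*(a+(7+6)))
Apply SIMPLIFY at RR (target: (7+6)): (4*(a+(7+6))) -> (4*(a+13))
Apply DISTRIBUTE at root (target: (4*(a+13))): (4*(a+13)) -> ((4*a)+(4*13))
Apply FACTOR at root (target: ((4*a)+(4*13))): ((4*a)+(4*13)) -> (4*(a+13))
Apply DISTRIBUTE at root (target: (4*(a+13))): (4*(a+13)) -> ((4*a)+(4*13))
Apply FACTOR at root (target: ((4*a)+(4*13))): ((4*a)+(4*13)) -> (4*(a+13))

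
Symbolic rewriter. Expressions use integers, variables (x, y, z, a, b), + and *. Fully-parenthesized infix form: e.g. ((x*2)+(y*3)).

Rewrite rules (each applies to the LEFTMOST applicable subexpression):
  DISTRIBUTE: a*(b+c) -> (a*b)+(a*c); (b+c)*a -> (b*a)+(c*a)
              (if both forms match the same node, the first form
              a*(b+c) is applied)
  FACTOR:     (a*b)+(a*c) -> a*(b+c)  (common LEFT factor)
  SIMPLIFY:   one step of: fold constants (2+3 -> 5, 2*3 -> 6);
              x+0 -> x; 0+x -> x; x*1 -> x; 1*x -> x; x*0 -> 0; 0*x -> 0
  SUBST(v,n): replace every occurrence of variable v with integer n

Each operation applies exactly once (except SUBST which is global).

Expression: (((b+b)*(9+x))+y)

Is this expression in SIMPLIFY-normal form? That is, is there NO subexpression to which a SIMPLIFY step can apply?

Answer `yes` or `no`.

Expression: (((b+b)*(9+x))+y)
Scanning for simplifiable subexpressions (pre-order)...
  at root: (((b+b)*(9+x))+y) (not simplifiable)
  at L: ((b+b)*(9+x)) (not simplifiable)
  at LL: (b+b) (not simplifiable)
  at LR: (9+x) (not simplifiable)
Result: no simplifiable subexpression found -> normal form.

Answer: yes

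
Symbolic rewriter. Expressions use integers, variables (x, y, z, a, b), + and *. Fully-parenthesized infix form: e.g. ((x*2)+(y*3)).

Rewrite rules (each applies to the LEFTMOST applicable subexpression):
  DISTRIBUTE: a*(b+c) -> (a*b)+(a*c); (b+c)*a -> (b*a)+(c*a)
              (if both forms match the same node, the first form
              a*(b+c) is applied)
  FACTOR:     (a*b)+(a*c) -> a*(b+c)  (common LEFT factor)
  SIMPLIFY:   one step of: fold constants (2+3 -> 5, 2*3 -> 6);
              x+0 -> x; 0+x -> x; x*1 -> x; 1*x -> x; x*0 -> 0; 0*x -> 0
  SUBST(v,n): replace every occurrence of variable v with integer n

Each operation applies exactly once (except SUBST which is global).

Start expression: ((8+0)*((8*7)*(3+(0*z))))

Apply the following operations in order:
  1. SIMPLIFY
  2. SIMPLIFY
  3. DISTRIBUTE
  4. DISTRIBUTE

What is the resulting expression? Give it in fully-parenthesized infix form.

Start: ((8+0)*((8*7)*(3+(0*z))))
Apply SIMPLIFY at L (target: (8+0)): ((8+0)*((8*7)*(3+(0*z)))) -> (8*((8*7)*(3+(0*z))))
Apply SIMPLIFY at RL (target: (8*7)): (8*((8*7)*(3+(0*z)))) -> (8*(56*(3+(0*z))))
Apply DISTRIBUTE at R (target: (56*(3+(0*z)))): (8*(56*(3+(0*z)))) -> (8*((56*3)+(56*(0*z))))
Apply DISTRIBUTE at root (target: (8*((56*3)+(56*(0*z))))): (8*((56*3)+(56*(0*z)))) -> ((8*(56*3))+(8*(56*(0*z))))

Answer: ((8*(56*3))+(8*(56*(0*z))))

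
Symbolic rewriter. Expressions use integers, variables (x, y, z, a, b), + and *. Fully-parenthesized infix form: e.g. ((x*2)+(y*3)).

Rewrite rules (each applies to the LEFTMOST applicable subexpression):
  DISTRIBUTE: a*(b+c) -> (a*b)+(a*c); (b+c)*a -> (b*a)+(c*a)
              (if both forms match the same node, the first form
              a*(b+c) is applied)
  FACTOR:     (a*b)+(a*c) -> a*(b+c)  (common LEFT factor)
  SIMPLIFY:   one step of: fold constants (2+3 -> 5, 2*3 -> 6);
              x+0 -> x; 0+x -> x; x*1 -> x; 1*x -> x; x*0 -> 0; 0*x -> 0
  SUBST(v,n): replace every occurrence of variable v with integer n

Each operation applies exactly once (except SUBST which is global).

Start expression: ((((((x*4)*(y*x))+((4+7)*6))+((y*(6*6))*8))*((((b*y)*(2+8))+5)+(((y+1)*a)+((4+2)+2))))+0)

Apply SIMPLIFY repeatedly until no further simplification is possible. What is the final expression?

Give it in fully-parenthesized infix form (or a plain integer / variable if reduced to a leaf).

Answer: (((((x*4)*(y*x))+66)+((y*36)*8))*((((b*y)*10)+5)+(((y+1)*a)+8)))

Derivation:
Start: ((((((x*4)*(y*x))+((4+7)*6))+((y*(6*6))*8))*((((b*y)*(2+8))+5)+(((y+1)*a)+((4+2)+2))))+0)
Step 1: at root: ((((((x*4)*(y*x))+((4+7)*6))+((y*(6*6))*8))*((((b*y)*(2+8))+5)+(((y+1)*a)+((4+2)+2))))+0) -> (((((x*4)*(y*x))+((4+7)*6))+((y*(6*6))*8))*((((b*y)*(2+8))+5)+(((y+1)*a)+((4+2)+2)))); overall: ((((((x*4)*(y*x))+((4+7)*6))+((y*(6*6))*8))*((((b*y)*(2+8))+5)+(((y+1)*a)+((4+2)+2))))+0) -> (((((x*4)*(y*x))+((4+7)*6))+((y*(6*6))*8))*((((b*y)*(2+8))+5)+(((y+1)*a)+((4+2)+2))))
Step 2: at LLRL: (4+7) -> 11; overall: (((((x*4)*(y*x))+((4+7)*6))+((y*(6*6))*8))*((((b*y)*(2+8))+5)+(((y+1)*a)+((4+2)+2)))) -> (((((x*4)*(y*x))+(11*6))+((y*(6*6))*8))*((((b*y)*(2+8))+5)+(((y+1)*a)+((4+2)+2))))
Step 3: at LLR: (11*6) -> 66; overall: (((((x*4)*(y*x))+(11*6))+((y*(6*6))*8))*((((b*y)*(2+8))+5)+(((y+1)*a)+((4+2)+2)))) -> (((((x*4)*(y*x))+66)+((y*(6*6))*8))*((((b*y)*(2+8))+5)+(((y+1)*a)+((4+2)+2))))
Step 4: at LRLR: (6*6) -> 36; overall: (((((x*4)*(y*x))+66)+((y*(6*6))*8))*((((b*y)*(2+8))+5)+(((y+1)*a)+((4+2)+2)))) -> (((((x*4)*(y*x))+66)+((y*36)*8))*((((b*y)*(2+8))+5)+(((y+1)*a)+((4+2)+2))))
Step 5: at RLLR: (2+8) -> 10; overall: (((((x*4)*(y*x))+66)+((y*36)*8))*((((b*y)*(2+8))+5)+(((y+1)*a)+((4+2)+2)))) -> (((((x*4)*(y*x))+66)+((y*36)*8))*((((b*y)*10)+5)+(((y+1)*a)+((4+2)+2))))
Step 6: at RRRL: (4+2) -> 6; overall: (((((x*4)*(y*x))+66)+((y*36)*8))*((((b*y)*10)+5)+(((y+1)*a)+((4+2)+2)))) -> (((((x*4)*(y*x))+66)+((y*36)*8))*((((b*y)*10)+5)+(((y+1)*a)+(6+2))))
Step 7: at RRR: (6+2) -> 8; overall: (((((x*4)*(y*x))+66)+((y*36)*8))*((((b*y)*10)+5)+(((y+1)*a)+(6+2)))) -> (((((x*4)*(y*x))+66)+((y*36)*8))*((((b*y)*10)+5)+(((y+1)*a)+8)))
Fixed point: (((((x*4)*(y*x))+66)+((y*36)*8))*((((b*y)*10)+5)+(((y+1)*a)+8)))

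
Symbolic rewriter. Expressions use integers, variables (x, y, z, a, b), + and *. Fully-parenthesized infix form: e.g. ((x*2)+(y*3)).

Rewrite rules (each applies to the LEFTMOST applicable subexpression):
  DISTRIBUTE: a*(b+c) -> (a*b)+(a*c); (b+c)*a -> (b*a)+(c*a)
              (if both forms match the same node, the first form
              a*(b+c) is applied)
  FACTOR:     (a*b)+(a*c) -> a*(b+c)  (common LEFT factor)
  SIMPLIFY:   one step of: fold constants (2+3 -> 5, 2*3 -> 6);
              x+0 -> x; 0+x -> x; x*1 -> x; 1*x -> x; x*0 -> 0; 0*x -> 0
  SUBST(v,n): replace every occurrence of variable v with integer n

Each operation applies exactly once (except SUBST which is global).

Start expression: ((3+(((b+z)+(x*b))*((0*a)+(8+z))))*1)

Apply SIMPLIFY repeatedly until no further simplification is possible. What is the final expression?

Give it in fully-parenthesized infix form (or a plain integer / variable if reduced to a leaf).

Answer: (3+(((b+z)+(x*b))*(8+z)))

Derivation:
Start: ((3+(((b+z)+(x*b))*((0*a)+(8+z))))*1)
Step 1: at root: ((3+(((b+z)+(x*b))*((0*a)+(8+z))))*1) -> (3+(((b+z)+(x*b))*((0*a)+(8+z)))); overall: ((3+(((b+z)+(x*b))*((0*a)+(8+z))))*1) -> (3+(((b+z)+(x*b))*((0*a)+(8+z))))
Step 2: at RRL: (0*a) -> 0; overall: (3+(((b+z)+(x*b))*((0*a)+(8+z)))) -> (3+(((b+z)+(x*b))*(0+(8+z))))
Step 3: at RR: (0+(8+z)) -> (8+z); overall: (3+(((b+z)+(x*b))*(0+(8+z)))) -> (3+(((b+z)+(x*b))*(8+z)))
Fixed point: (3+(((b+z)+(x*b))*(8+z)))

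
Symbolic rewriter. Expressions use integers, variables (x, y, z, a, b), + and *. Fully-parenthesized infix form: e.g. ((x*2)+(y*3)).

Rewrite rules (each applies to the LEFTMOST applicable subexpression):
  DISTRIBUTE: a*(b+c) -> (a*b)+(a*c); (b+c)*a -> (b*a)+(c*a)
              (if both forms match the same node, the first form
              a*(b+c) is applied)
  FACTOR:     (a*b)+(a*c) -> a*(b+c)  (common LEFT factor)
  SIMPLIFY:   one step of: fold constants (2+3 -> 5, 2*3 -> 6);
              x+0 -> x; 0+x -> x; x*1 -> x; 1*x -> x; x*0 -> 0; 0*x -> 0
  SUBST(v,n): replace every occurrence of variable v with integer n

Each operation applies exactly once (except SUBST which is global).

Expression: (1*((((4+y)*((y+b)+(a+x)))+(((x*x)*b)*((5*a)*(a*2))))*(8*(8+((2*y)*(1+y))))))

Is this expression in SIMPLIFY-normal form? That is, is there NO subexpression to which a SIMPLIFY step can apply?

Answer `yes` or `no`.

Expression: (1*((((4+y)*((y+b)+(a+x)))+(((x*x)*b)*((5*a)*(a*2))))*(8*(8+((2*y)*(1+y))))))
Scanning for simplifiable subexpressions (pre-order)...
  at root: (1*((((4+y)*((y+b)+(a+x)))+(((x*x)*b)*((5*a)*(a*2))))*(8*(8+((2*y)*(1+y)))))) (SIMPLIFIABLE)
  at R: ((((4+y)*((y+b)+(a+x)))+(((x*x)*b)*((5*a)*(a*2))))*(8*(8+((2*y)*(1+y))))) (not simplifiable)
  at RL: (((4+y)*((y+b)+(a+x)))+(((x*x)*b)*((5*a)*(a*2)))) (not simplifiable)
  at RLL: ((4+y)*((y+b)+(a+x))) (not simplifiable)
  at RLLL: (4+y) (not simplifiable)
  at RLLR: ((y+b)+(a+x)) (not simplifiable)
  at RLLRL: (y+b) (not simplifiable)
  at RLLRR: (a+x) (not simplifiable)
  at RLR: (((x*x)*b)*((5*a)*(a*2))) (not simplifiable)
  at RLRL: ((x*x)*b) (not simplifiable)
  at RLRLL: (x*x) (not simplifiable)
  at RLRR: ((5*a)*(a*2)) (not simplifiable)
  at RLRRL: (5*a) (not simplifiable)
  at RLRRR: (a*2) (not simplifiable)
  at RR: (8*(8+((2*y)*(1+y)))) (not simplifiable)
  at RRR: (8+((2*y)*(1+y))) (not simplifiable)
  at RRRR: ((2*y)*(1+y)) (not simplifiable)
  at RRRRL: (2*y) (not simplifiable)
  at RRRRR: (1+y) (not simplifiable)
Found simplifiable subexpr at path root: (1*((((4+y)*((y+b)+(a+x)))+(((x*x)*b)*((5*a)*(a*2))))*(8*(8+((2*y)*(1+y))))))
One SIMPLIFY step would give: ((((4+y)*((y+b)+(a+x)))+(((x*x)*b)*((5*a)*(a*2))))*(8*(8+((2*y)*(1+y)))))
-> NOT in normal form.

Answer: no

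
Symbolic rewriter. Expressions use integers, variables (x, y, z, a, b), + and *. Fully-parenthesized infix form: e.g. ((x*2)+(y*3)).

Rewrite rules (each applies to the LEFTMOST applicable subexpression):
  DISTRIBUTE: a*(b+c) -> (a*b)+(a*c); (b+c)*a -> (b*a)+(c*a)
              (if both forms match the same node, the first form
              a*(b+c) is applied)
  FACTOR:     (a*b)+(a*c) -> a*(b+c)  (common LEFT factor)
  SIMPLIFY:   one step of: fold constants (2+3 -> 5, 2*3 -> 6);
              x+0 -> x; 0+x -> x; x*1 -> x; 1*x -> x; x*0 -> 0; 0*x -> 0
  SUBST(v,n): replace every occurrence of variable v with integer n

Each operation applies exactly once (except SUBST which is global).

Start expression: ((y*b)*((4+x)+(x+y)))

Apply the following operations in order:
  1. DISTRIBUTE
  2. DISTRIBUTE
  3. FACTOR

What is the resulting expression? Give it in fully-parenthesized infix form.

Start: ((y*b)*((4+x)+(x+y)))
Apply DISTRIBUTE at root (target: ((y*b)*((4+x)+(x+y)))): ((y*b)*((4+x)+(x+y))) -> (((y*b)*(4+x))+((y*b)*(x+y)))
Apply DISTRIBUTE at L (target: ((y*b)*(4+x))): (((y*b)*(4+x))+((y*b)*(x+y))) -> ((((y*b)*4)+((y*b)*x))+((y*b)*(x+y)))
Apply FACTOR at L (target: (((y*b)*4)+((y*b)*x))): ((((y*b)*4)+((y*b)*x))+((y*b)*(x+y))) -> (((y*b)*(4+x))+((y*b)*(x+y)))

Answer: (((y*b)*(4+x))+((y*b)*(x+y)))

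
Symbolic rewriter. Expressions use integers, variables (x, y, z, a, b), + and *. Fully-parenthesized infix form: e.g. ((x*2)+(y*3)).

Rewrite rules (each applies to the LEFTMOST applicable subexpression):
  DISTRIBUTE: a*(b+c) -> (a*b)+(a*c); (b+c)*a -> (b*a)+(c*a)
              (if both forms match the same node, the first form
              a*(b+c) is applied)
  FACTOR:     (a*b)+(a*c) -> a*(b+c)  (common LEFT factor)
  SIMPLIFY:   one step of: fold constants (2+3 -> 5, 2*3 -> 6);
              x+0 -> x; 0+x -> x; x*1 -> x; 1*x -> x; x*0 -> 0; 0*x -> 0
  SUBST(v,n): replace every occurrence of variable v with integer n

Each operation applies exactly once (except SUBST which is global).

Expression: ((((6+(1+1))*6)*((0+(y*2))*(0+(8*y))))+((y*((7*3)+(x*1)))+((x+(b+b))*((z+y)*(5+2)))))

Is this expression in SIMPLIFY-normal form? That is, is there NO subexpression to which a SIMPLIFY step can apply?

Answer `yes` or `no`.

Answer: no

Derivation:
Expression: ((((6+(1+1))*6)*((0+(y*2))*(0+(8*y))))+((y*((7*3)+(x*1)))+((x+(b+b))*((z+y)*(5+2)))))
Scanning for simplifiable subexpressions (pre-order)...
  at root: ((((6+(1+1))*6)*((0+(y*2))*(0+(8*y))))+((y*((7*3)+(x*1)))+((x+(b+b))*((z+y)*(5+2))))) (not simplifiable)
  at L: (((6+(1+1))*6)*((0+(y*2))*(0+(8*y)))) (not simplifiable)
  at LL: ((6+(1+1))*6) (not simplifiable)
  at LLL: (6+(1+1)) (not simplifiable)
  at LLLR: (1+1) (SIMPLIFIABLE)
  at LR: ((0+(y*2))*(0+(8*y))) (not simplifiable)
  at LRL: (0+(y*2)) (SIMPLIFIABLE)
  at LRLR: (y*2) (not simplifiable)
  at LRR: (0+(8*y)) (SIMPLIFIABLE)
  at LRRR: (8*y) (not simplifiable)
  at R: ((y*((7*3)+(x*1)))+((x+(b+b))*((z+y)*(5+2)))) (not simplifiable)
  at RL: (y*((7*3)+(x*1))) (not simplifiable)
  at RLR: ((7*3)+(x*1)) (not simplifiable)
  at RLRL: (7*3) (SIMPLIFIABLE)
  at RLRR: (x*1) (SIMPLIFIABLE)
  at RR: ((x+(b+b))*((z+y)*(5+2))) (not simplifiable)
  at RRL: (x+(b+b)) (not simplifiable)
  at RRLR: (b+b) (not simplifiable)
  at RRR: ((z+y)*(5+2)) (not simplifiable)
  at RRRL: (z+y) (not simplifiable)
  at RRRR: (5+2) (SIMPLIFIABLE)
Found simplifiable subexpr at path LLLR: (1+1)
One SIMPLIFY step would give: ((((6+2)*6)*((0+(y*2))*(0+(8*y))))+((y*((7*3)+(x*1)))+((x+(b+b))*((z+y)*(5+2)))))
-> NOT in normal form.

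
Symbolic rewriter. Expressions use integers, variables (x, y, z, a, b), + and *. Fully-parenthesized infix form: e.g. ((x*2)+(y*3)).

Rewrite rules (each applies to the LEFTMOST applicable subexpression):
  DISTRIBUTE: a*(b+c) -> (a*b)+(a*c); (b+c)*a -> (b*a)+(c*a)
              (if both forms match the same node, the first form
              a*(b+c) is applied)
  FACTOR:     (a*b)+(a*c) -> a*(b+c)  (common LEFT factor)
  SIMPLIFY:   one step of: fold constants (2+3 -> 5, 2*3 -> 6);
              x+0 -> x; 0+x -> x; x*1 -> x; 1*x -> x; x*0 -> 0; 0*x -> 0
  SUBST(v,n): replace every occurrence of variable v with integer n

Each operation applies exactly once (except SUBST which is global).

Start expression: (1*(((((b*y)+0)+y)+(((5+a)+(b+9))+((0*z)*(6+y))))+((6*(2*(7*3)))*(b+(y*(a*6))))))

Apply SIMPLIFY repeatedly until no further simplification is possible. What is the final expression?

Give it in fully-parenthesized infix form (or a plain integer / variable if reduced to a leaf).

Start: (1*(((((b*y)+0)+y)+(((5+a)+(b+9))+((0*z)*(6+y))))+((6*(2*(7*3)))*(b+(y*(a*6))))))
Step 1: at root: (1*(((((b*y)+0)+y)+(((5+a)+(b+9))+((0*z)*(6+y))))+((6*(2*(7*3)))*(b+(y*(a*6)))))) -> (((((b*y)+0)+y)+(((5+a)+(b+9))+((0*z)*(6+y))))+((6*(2*(7*3)))*(b+(y*(a*6))))); overall: (1*(((((b*y)+0)+y)+(((5+a)+(b+9))+((0*z)*(6+y))))+((6*(2*(7*3)))*(b+(y*(a*6)))))) -> (((((b*y)+0)+y)+(((5+a)+(b+9))+((0*z)*(6+y))))+((6*(2*(7*3)))*(b+(y*(a*6)))))
Step 2: at LLL: ((b*y)+0) -> (b*y); overall: (((((b*y)+0)+y)+(((5+a)+(b+9))+((0*z)*(6+y))))+((6*(2*(7*3)))*(b+(y*(a*6))))) -> ((((b*y)+y)+(((5+a)+(b+9))+((0*z)*(6+y))))+((6*(2*(7*3)))*(b+(y*(a*6)))))
Step 3: at LRRL: (0*z) -> 0; overall: ((((b*y)+y)+(((5+a)+(b+9))+((0*z)*(6+y))))+((6*(2*(7*3)))*(b+(y*(a*6))))) -> ((((b*y)+y)+(((5+a)+(b+9))+(0*(6+y))))+((6*(2*(7*3)))*(b+(y*(a*6)))))
Step 4: at LRR: (0*(6+y)) -> 0; overall: ((((b*y)+y)+(((5+a)+(b+9))+(0*(6+y))))+((6*(2*(7*3)))*(b+(y*(a*6))))) -> ((((b*y)+y)+(((5+a)+(b+9))+0))+((6*(2*(7*3)))*(b+(y*(a*6)))))
Step 5: at LR: (((5+a)+(b+9))+0) -> ((5+a)+(b+9)); overall: ((((b*y)+y)+(((5+a)+(b+9))+0))+((6*(2*(7*3)))*(b+(y*(a*6))))) -> ((((b*y)+y)+((5+a)+(b+9)))+((6*(2*(7*3)))*(b+(y*(a*6)))))
Step 6: at RLRR: (7*3) -> 21; overall: ((((b*y)+y)+((5+a)+(b+9)))+((6*(2*(7*3)))*(b+(y*(a*6))))) -> ((((b*y)+y)+((5+a)+(b+9)))+((6*(2*21))*(b+(y*(a*6)))))
Step 7: at RLR: (2*21) -> 42; overall: ((((b*y)+y)+((5+a)+(b+9)))+((6*(2*21))*(b+(y*(a*6))))) -> ((((b*y)+y)+((5+a)+(b+9)))+((6*42)*(b+(y*(a*6)))))
Step 8: at RL: (6*42) -> 252; overall: ((((b*y)+y)+((5+a)+(b+9)))+((6*42)*(b+(y*(a*6))))) -> ((((b*y)+y)+((5+a)+(b+9)))+(252*(b+(y*(a*6)))))
Fixed point: ((((b*y)+y)+((5+a)+(b+9)))+(252*(b+(y*(a*6)))))

Answer: ((((b*y)+y)+((5+a)+(b+9)))+(252*(b+(y*(a*6)))))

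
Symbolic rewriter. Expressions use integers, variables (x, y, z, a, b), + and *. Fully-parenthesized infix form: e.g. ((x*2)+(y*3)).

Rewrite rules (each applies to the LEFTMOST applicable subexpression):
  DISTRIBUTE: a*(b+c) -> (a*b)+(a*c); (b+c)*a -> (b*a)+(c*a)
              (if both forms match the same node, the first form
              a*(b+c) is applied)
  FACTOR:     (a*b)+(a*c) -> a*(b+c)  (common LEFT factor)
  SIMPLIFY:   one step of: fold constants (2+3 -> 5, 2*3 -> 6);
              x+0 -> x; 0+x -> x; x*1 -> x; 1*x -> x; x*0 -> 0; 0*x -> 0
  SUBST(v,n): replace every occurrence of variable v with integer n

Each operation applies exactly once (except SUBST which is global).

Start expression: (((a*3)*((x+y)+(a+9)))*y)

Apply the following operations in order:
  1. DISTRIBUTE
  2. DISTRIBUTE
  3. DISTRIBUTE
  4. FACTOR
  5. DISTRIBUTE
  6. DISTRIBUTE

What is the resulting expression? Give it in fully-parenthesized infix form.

Answer: (((((a*3)*x)*y)+(((a*3)*y)*y))+(((a*3)*(a+9))*y))

Derivation:
Start: (((a*3)*((x+y)+(a+9)))*y)
Apply DISTRIBUTE at L (target: ((a*3)*((x+y)+(a+9)))): (((a*3)*((x+y)+(a+9)))*y) -> ((((a*3)*(x+y))+((a*3)*(a+9)))*y)
Apply DISTRIBUTE at root (target: ((((a*3)*(x+y))+((a*3)*(a+9)))*y)): ((((a*3)*(x+y))+((a*3)*(a+9)))*y) -> ((((a*3)*(x+y))*y)+(((a*3)*(a+9))*y))
Apply DISTRIBUTE at LL (target: ((a*3)*(x+y))): ((((a*3)*(x+y))*y)+(((a*3)*(a+9))*y)) -> (((((a*3)*x)+((a*3)*y))*y)+(((a*3)*(a+9))*y))
Apply FACTOR at LL (target: (((a*3)*x)+((a*3)*y))): (((((a*3)*x)+((a*3)*y))*y)+(((a*3)*(a+9))*y)) -> ((((a*3)*(x+y))*y)+(((a*3)*(a+9))*y))
Apply DISTRIBUTE at LL (target: ((a*3)*(x+y))): ((((a*3)*(x+y))*y)+(((a*3)*(a+9))*y)) -> (((((a*3)*x)+((a*3)*y))*y)+(((a*3)*(a+9))*y))
Apply DISTRIBUTE at L (target: ((((a*3)*x)+((a*3)*y))*y)): (((((a*3)*x)+((a*3)*y))*y)+(((a*3)*(a+9))*y)) -> (((((a*3)*x)*y)+(((a*3)*y)*y))+(((a*3)*(a+9))*y))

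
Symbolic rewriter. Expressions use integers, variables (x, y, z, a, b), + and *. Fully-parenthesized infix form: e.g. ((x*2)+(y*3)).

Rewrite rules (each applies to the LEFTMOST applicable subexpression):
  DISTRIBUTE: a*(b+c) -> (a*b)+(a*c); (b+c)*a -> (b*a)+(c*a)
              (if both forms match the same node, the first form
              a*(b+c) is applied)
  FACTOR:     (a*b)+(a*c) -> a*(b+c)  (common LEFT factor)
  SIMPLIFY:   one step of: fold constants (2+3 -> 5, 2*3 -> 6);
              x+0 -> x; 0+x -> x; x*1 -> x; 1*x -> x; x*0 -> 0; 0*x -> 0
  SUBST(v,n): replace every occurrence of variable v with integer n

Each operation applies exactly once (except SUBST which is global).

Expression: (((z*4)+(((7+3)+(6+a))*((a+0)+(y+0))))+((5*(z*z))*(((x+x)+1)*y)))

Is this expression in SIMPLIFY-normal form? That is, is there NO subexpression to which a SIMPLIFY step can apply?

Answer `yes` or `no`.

Expression: (((z*4)+(((7+3)+(6+a))*((a+0)+(y+0))))+((5*(z*z))*(((x+x)+1)*y)))
Scanning for simplifiable subexpressions (pre-order)...
  at root: (((z*4)+(((7+3)+(6+a))*((a+0)+(y+0))))+((5*(z*z))*(((x+x)+1)*y))) (not simplifiable)
  at L: ((z*4)+(((7+3)+(6+a))*((a+0)+(y+0)))) (not simplifiable)
  at LL: (z*4) (not simplifiable)
  at LR: (((7+3)+(6+a))*((a+0)+(y+0))) (not simplifiable)
  at LRL: ((7+3)+(6+a)) (not simplifiable)
  at LRLL: (7+3) (SIMPLIFIABLE)
  at LRLR: (6+a) (not simplifiable)
  at LRR: ((a+0)+(y+0)) (not simplifiable)
  at LRRL: (a+0) (SIMPLIFIABLE)
  at LRRR: (y+0) (SIMPLIFIABLE)
  at R: ((5*(z*z))*(((x+x)+1)*y)) (not simplifiable)
  at RL: (5*(z*z)) (not simplifiable)
  at RLR: (z*z) (not simplifiable)
  at RR: (((x+x)+1)*y) (not simplifiable)
  at RRL: ((x+x)+1) (not simplifiable)
  at RRLL: (x+x) (not simplifiable)
Found simplifiable subexpr at path LRLL: (7+3)
One SIMPLIFY step would give: (((z*4)+((10+(6+a))*((a+0)+(y+0))))+((5*(z*z))*(((x+x)+1)*y)))
-> NOT in normal form.

Answer: no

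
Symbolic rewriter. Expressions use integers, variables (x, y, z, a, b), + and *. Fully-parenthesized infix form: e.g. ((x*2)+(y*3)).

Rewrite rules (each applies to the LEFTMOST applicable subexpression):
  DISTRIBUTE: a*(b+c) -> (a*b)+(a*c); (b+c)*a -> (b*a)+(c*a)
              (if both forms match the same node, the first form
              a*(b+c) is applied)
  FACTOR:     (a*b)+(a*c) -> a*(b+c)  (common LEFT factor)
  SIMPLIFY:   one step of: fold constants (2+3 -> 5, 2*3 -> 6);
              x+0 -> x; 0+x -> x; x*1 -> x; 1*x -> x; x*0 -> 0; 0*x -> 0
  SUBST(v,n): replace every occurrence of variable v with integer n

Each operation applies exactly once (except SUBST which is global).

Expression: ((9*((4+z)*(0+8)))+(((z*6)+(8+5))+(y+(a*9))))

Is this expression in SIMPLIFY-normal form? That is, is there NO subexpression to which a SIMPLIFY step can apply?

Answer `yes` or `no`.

Expression: ((9*((4+z)*(0+8)))+(((z*6)+(8+5))+(y+(a*9))))
Scanning for simplifiable subexpressions (pre-order)...
  at root: ((9*((4+z)*(0+8)))+(((z*6)+(8+5))+(y+(a*9)))) (not simplifiable)
  at L: (9*((4+z)*(0+8))) (not simplifiable)
  at LR: ((4+z)*(0+8)) (not simplifiable)
  at LRL: (4+z) (not simplifiable)
  at LRR: (0+8) (SIMPLIFIABLE)
  at R: (((z*6)+(8+5))+(y+(a*9))) (not simplifiable)
  at RL: ((z*6)+(8+5)) (not simplifiable)
  at RLL: (z*6) (not simplifiable)
  at RLR: (8+5) (SIMPLIFIABLE)
  at RR: (y+(a*9)) (not simplifiable)
  at RRR: (a*9) (not simplifiable)
Found simplifiable subexpr at path LRR: (0+8)
One SIMPLIFY step would give: ((9*((4+z)*8))+(((z*6)+(8+5))+(y+(a*9))))
-> NOT in normal form.

Answer: no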